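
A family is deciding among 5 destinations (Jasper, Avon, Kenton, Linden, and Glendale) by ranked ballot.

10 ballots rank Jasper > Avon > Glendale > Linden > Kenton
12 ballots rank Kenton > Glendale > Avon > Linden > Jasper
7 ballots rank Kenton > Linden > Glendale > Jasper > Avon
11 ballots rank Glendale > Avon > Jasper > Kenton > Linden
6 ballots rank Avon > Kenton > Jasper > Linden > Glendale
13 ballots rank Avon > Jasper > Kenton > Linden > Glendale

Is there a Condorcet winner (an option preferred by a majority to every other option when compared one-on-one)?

Head-to-head results (59 voters total):
Jasper vs Avon: Avon wins 42–17.
Jasper vs Kenton: Jasper wins 34–25.
Jasper vs Linden: Jasper wins 40–19.
Jasper vs Glendale: Glendale wins 30–29.
Avon vs Kenton: Avon wins 40–19.
Avon vs Linden: Avon wins 52–7.
Avon vs Glendale: Glendale wins 30–29.
Kenton vs Linden: Kenton wins 49–10.
Kenton vs Glendale: Kenton wins 38–21.
Linden vs Glendale: Glendale wins 33–26.
No candidate beats all others: Jasper beats Kenton beats Glendale beats Jasper, a majority cycle.

No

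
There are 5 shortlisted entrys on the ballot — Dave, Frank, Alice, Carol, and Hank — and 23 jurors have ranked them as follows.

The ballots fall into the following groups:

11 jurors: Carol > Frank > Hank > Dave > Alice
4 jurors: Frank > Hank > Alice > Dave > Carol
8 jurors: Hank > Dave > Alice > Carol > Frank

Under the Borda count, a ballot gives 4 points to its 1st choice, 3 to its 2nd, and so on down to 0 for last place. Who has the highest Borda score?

Hank

Borda scores:
  Dave: 11·1 + 4·1 + 8·3 = 39
  Frank: 11·3 + 4·4 + 8·0 = 49
  Alice: 11·0 + 4·2 + 8·2 = 24
  Carol: 11·4 + 4·0 + 8·1 = 52
  Hank: 11·2 + 4·3 + 8·4 = 66
Hank has the highest total.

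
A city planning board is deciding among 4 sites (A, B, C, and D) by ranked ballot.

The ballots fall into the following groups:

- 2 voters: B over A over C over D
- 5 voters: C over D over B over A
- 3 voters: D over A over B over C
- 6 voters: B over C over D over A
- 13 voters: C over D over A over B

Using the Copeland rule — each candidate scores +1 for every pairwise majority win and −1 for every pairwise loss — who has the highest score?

Pairwise results:
  A vs B: A wins 16–13.
  A vs C: C wins 24–5.
  A vs D: D wins 27–2.
  B vs C: C wins 18–11.
  B vs D: D wins 21–8.
  C vs D: C wins 26–3.
Copeland scores (wins − losses):
  A: 1 − 2 = -1
  B: 0 − 3 = -3
  C: 3 − 0 = 3
  D: 2 − 1 = 1
C has the best Copeland score.

C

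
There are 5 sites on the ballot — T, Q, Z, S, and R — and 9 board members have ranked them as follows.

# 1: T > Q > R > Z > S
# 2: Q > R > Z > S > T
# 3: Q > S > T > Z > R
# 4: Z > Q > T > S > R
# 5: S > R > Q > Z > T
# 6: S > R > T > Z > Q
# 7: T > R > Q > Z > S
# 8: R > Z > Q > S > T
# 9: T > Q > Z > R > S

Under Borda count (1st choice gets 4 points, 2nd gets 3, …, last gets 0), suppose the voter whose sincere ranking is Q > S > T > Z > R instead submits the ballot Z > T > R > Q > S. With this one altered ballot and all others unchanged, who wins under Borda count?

Borda totals with the altered ballot: T 19, Q 20, Z 19, S 11, R 21.
The switch changes the winner from Q to R.

R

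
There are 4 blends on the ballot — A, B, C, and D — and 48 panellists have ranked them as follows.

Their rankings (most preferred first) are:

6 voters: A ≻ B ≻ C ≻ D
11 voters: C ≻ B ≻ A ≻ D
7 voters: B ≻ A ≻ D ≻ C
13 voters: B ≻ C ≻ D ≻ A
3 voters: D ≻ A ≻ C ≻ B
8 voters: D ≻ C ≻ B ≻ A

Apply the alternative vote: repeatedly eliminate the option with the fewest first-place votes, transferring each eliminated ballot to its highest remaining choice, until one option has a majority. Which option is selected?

Round 1: B 20, C 11, D 11, A 6. A has the fewest and is eliminated.
Round 2: B 26, C 11, D 11. B has a majority.

B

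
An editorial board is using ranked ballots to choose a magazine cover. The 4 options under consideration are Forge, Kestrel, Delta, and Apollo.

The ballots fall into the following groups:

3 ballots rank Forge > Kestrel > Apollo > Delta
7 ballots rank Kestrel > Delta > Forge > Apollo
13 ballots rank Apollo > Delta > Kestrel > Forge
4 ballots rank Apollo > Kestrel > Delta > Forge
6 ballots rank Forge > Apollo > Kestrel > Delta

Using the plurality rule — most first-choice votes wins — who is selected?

First-place vote totals:
  Forge: 9
  Kestrel: 7
  Delta: 0
  Apollo: 17
Apollo has the most first-place votes.

Apollo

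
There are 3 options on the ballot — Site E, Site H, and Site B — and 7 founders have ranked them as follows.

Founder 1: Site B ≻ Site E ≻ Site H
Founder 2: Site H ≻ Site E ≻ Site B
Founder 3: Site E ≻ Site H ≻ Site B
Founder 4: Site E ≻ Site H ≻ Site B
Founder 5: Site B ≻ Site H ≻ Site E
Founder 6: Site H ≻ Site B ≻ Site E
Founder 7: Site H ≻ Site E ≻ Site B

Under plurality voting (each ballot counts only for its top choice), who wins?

Site H

First-place vote totals:
  Site E: 2
  Site H: 3
  Site B: 2
Site H has the most first-place votes.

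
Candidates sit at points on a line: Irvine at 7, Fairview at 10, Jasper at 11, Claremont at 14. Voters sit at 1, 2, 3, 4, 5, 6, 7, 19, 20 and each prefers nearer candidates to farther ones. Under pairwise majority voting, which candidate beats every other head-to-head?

With single-peaked preferences on a line, the Condorcet winner is the candidate closest to the median voter.
The median voter (position 5) is closest to Irvine at 7.
Check: Irvine vs Fairview — voters closer to Irvine: 7 of 9.

Irvine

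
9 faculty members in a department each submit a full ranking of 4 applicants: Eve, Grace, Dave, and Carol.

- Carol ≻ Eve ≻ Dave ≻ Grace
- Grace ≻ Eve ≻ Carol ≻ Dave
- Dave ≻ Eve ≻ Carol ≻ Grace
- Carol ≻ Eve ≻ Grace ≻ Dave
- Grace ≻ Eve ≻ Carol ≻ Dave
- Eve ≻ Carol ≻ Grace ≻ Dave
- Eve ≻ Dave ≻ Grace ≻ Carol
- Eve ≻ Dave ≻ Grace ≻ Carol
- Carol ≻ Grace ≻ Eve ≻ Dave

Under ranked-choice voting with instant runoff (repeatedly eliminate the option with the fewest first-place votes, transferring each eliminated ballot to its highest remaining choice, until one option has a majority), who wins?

Round 1: Eve 3, Carol 3, Grace 2, Dave 1. Dave has the fewest and is eliminated.
Round 2: Eve 4, Carol 3, Grace 2. Grace has the fewest and is eliminated.
Round 3: Eve 6, Carol 3. Eve has a majority.

Eve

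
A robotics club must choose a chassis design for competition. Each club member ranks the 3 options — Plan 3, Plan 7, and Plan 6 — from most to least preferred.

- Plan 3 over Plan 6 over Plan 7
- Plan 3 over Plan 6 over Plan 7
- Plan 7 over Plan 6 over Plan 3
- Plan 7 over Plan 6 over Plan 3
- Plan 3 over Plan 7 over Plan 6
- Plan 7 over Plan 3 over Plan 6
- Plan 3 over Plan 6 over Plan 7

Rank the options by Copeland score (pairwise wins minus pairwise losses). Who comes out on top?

Pairwise results:
  Plan 3 vs Plan 7: Plan 3 wins 4–3.
  Plan 3 vs Plan 6: Plan 3 wins 5–2.
  Plan 7 vs Plan 6: Plan 7 wins 4–3.
Copeland scores (wins − losses):
  Plan 3: 2 − 0 = 2
  Plan 7: 1 − 1 = 0
  Plan 6: 0 − 2 = -2
Plan 3 has the best Copeland score.

Plan 3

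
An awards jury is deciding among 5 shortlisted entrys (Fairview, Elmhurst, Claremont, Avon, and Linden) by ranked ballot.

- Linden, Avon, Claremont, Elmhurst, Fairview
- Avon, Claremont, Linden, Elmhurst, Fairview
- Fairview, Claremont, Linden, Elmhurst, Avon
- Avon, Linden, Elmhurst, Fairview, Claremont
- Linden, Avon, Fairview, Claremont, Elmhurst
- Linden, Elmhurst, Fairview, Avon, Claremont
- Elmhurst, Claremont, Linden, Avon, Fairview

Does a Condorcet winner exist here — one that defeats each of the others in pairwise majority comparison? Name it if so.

Head-to-head results (7 voters total):
Fairview vs Elmhurst: Elmhurst wins 5–2.
Fairview vs Claremont: Fairview wins 4–3.
Fairview vs Avon: Avon wins 5–2.
Fairview vs Linden: Linden wins 6–1.
Elmhurst vs Claremont: Claremont wins 4–3.
Elmhurst vs Avon: Avon wins 4–3.
Elmhurst vs Linden: Linden wins 6–1.
Claremont vs Avon: Avon wins 5–2.
Claremont vs Linden: Linden wins 4–3.
Avon vs Linden: Linden wins 5–2.
Linden beats each rival — Fairview (6–1), Elmhurst (6–1), Claremont (4–3), Avon (5–2) — so Linden is the Condorcet winner.

Linden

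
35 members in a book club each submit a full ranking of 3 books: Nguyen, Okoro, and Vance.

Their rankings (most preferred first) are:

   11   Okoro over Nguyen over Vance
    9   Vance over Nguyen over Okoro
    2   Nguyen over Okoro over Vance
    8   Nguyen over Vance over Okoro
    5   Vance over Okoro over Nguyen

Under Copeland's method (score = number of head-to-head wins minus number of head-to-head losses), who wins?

Nguyen

Pairwise results:
  Nguyen vs Okoro: Nguyen wins 19–16.
  Nguyen vs Vance: Nguyen wins 21–14.
  Okoro vs Vance: Vance wins 22–13.
Copeland scores (wins − losses):
  Nguyen: 2 − 0 = 2
  Okoro: 0 − 2 = -2
  Vance: 1 − 1 = 0
Nguyen has the best Copeland score.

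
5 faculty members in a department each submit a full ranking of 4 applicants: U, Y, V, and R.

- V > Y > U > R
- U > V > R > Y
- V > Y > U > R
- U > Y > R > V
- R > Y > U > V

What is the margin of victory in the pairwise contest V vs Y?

1

Ballots ranking V above Y: 3.
Ballots ranking Y above V: 2.
V wins 3–2, a margin of 1.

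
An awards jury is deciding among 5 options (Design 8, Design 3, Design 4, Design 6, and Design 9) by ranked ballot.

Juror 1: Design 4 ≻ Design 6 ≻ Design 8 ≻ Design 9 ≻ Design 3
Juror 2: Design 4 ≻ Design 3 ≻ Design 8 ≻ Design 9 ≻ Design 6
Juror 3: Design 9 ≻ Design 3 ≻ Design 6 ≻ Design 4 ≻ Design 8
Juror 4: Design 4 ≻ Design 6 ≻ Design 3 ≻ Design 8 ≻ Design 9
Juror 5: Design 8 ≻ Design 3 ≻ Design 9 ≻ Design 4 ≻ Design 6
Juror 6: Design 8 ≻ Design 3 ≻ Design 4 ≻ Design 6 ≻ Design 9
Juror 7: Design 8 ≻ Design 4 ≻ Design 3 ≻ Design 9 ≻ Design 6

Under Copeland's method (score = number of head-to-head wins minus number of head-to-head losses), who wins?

Pairwise results:
  Design 8 vs Design 3: Design 8 wins 4–3.
  Design 8 vs Design 4: Design 4 wins 4–3.
  Design 8 vs Design 6: Design 8 wins 4–3.
  Design 8 vs Design 9: Design 8 wins 6–1.
  Design 3 vs Design 4: Design 4 wins 4–3.
  Design 3 vs Design 6: Design 3 wins 5–2.
  Design 3 vs Design 9: Design 3 wins 5–2.
  Design 4 vs Design 6: Design 4 wins 6–1.
  Design 4 vs Design 9: Design 4 wins 5–2.
  Design 6 vs Design 9: Design 9 wins 4–3.
Copeland scores (wins − losses):
  Design 8: 3 − 1 = 2
  Design 3: 2 − 2 = 0
  Design 4: 4 − 0 = 4
  Design 6: 0 − 4 = -4
  Design 9: 1 − 3 = -2
Design 4 has the best Copeland score.

Design 4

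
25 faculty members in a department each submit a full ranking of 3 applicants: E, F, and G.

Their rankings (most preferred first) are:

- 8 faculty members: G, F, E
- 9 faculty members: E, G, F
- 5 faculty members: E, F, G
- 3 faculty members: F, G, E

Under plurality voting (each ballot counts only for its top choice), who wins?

First-place vote totals:
  E: 14
  F: 3
  G: 8
E has the most first-place votes.

E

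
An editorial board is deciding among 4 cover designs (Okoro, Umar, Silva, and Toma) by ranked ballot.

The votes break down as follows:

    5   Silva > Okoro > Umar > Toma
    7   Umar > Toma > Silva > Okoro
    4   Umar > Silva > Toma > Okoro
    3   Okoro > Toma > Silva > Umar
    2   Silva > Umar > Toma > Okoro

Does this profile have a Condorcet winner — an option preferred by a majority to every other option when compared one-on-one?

Yes

Head-to-head results (21 voters total):
Okoro vs Umar: Umar wins 13–8.
Okoro vs Silva: Silva wins 18–3.
Okoro vs Toma: Toma wins 13–8.
Umar vs Silva: Umar wins 11–10.
Umar vs Toma: Umar wins 18–3.
Silva vs Toma: Silva wins 11–10.
Umar beats each rival — Okoro (13–8), Silva (11–10), Toma (18–3) — so Umar is the Condorcet winner.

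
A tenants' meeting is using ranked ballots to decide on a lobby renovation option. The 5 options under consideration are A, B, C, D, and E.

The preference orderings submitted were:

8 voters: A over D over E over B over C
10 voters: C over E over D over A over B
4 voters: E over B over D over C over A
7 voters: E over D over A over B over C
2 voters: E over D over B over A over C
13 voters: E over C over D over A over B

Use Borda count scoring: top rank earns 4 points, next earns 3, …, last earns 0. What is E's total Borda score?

Borda scores:
  A: 8·4 + 10·1 + 4·0 + 7·2 + 2·1 + 13·1 = 71
  B: 8·1 + 10·0 + 4·3 + 7·1 + 2·2 + 13·0 = 31
  C: 8·0 + 10·4 + 4·1 + 7·0 + 2·0 + 13·3 = 83
  D: 8·3 + 10·2 + 4·2 + 7·3 + 2·3 + 13·2 = 105
  E: 8·2 + 10·3 + 4·4 + 7·4 + 2·4 + 13·4 = 150

150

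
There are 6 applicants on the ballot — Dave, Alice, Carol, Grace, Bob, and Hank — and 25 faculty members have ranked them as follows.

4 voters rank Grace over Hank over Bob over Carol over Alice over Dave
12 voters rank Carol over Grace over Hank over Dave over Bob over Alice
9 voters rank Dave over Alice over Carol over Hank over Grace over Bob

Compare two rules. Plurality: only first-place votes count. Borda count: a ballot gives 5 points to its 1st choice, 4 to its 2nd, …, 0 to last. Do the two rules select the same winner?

Yes

Plurality first-place counts: Dave 9, Alice 0, Carol 12, Grace 4, Bob 0, Hank 0 → Carol.
Borda totals: Dave 69, Alice 40, Carol 95, Grace 77, Bob 24, Hank 70 → Carol.
The two rules agree on Carol.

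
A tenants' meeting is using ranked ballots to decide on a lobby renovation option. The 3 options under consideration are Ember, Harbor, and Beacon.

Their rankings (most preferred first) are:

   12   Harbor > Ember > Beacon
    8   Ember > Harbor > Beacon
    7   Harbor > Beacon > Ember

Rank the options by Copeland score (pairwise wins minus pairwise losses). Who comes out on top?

Pairwise results:
  Ember vs Harbor: Harbor wins 19–8.
  Ember vs Beacon: Ember wins 20–7.
  Harbor vs Beacon: Harbor wins 27–0.
Copeland scores (wins − losses):
  Ember: 1 − 1 = 0
  Harbor: 2 − 0 = 2
  Beacon: 0 − 2 = -2
Harbor has the best Copeland score.

Harbor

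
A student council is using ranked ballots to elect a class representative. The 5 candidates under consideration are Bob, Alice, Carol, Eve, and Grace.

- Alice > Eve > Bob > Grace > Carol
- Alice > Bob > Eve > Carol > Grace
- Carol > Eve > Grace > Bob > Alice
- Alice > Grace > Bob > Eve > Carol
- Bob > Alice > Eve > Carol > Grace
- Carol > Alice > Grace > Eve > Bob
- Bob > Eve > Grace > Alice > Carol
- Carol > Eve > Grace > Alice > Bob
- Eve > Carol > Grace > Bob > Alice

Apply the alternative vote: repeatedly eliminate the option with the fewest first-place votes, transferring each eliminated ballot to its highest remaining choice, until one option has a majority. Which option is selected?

Round 1: Alice 3, Carol 3, Bob 2, Eve 1, Grace 0. Grace has the fewest and is eliminated.
Round 2: Alice 3, Carol 3, Bob 2, Eve 1. Eve has the fewest and is eliminated.
Round 3: Carol 4, Alice 3, Bob 2. Bob has the fewest and is eliminated.
Round 4: Alice 5, Carol 4. Alice has a majority.

Alice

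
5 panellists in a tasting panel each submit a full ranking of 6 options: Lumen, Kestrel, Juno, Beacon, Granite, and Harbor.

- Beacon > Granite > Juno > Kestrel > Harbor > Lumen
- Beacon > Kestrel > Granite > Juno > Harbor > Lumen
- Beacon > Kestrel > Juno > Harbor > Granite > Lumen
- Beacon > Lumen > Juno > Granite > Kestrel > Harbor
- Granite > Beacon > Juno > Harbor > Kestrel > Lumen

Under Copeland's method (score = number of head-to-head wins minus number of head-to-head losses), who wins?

Pairwise results:
  Lumen vs Kestrel: Kestrel wins 4–1.
  Lumen vs Juno: Juno wins 4–1.
  Lumen vs Beacon: Beacon wins 5–0.
  Lumen vs Granite: Granite wins 4–1.
  Lumen vs Harbor: Harbor wins 4–1.
  Kestrel vs Juno: Juno wins 3–2.
  Kestrel vs Beacon: Beacon wins 5–0.
  Kestrel vs Granite: Granite wins 3–2.
  Kestrel vs Harbor: Kestrel wins 4–1.
  Juno vs Beacon: Beacon wins 5–0.
  Juno vs Granite: Granite wins 3–2.
  Juno vs Harbor: Juno wins 5–0.
  Beacon vs Granite: Beacon wins 4–1.
  Beacon vs Harbor: Beacon wins 5–0.
  Granite vs Harbor: Granite wins 4–1.
Copeland scores (wins − losses):
  Lumen: 0 − 5 = -5
  Kestrel: 2 − 3 = -1
  Juno: 3 − 2 = 1
  Beacon: 5 − 0 = 5
  Granite: 4 − 1 = 3
  Harbor: 1 − 4 = -3
Beacon has the best Copeland score.

Beacon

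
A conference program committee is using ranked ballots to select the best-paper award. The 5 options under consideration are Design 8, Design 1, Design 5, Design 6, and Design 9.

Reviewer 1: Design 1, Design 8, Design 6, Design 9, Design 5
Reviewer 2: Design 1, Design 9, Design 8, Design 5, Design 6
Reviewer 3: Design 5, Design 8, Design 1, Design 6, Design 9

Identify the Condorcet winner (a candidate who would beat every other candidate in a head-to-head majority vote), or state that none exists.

Head-to-head results (3 voters total):
Design 8 vs Design 1: Design 1 wins 2–1.
Design 8 vs Design 5: Design 8 wins 2–1.
Design 8 vs Design 6: Design 8 wins 3–0.
Design 8 vs Design 9: Design 8 wins 2–1.
Design 1 vs Design 5: Design 1 wins 2–1.
Design 1 vs Design 6: Design 1 wins 3–0.
Design 1 vs Design 9: Design 1 wins 3–0.
Design 5 vs Design 6: Design 5 wins 2–1.
Design 5 vs Design 9: Design 9 wins 2–1.
Design 6 vs Design 9: Design 6 wins 2–1.
Design 1 beats each rival — Design 8 (2–1), Design 5 (2–1), Design 6 (3–0), Design 9 (3–0) — so Design 1 is the Condorcet winner.

Design 1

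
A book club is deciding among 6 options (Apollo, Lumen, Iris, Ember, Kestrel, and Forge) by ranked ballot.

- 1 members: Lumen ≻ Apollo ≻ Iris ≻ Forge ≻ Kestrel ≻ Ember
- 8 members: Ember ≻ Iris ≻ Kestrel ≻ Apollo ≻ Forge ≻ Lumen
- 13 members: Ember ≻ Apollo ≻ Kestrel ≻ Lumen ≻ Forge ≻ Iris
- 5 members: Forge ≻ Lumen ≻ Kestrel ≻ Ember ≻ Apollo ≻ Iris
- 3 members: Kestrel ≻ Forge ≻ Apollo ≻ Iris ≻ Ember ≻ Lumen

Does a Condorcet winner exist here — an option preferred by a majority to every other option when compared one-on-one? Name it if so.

Ember

Head-to-head results (30 voters total):
Apollo vs Lumen: Apollo wins 24–6.
Apollo vs Iris: Apollo wins 22–8.
Apollo vs Ember: Ember wins 26–4.
Apollo vs Kestrel: Kestrel wins 16–14.
Apollo vs Forge: Apollo wins 22–8.
Lumen vs Iris: Lumen wins 19–11.
Lumen vs Ember: Ember wins 24–6.
Lumen vs Kestrel: Kestrel wins 24–6.
Lumen vs Forge: Forge wins 16–14.
Iris vs Ember: Ember wins 26–4.
Iris vs Kestrel: Kestrel wins 21–9.
Iris vs Forge: Forge wins 21–9.
Ember vs Kestrel: Ember wins 21–9.
Ember vs Forge: Ember wins 21–9.
Kestrel vs Forge: Kestrel wins 24–6.
Ember beats each rival — Apollo (26–4), Lumen (24–6), Iris (26–4), Kestrel (21–9), Forge (21–9) — so Ember is the Condorcet winner.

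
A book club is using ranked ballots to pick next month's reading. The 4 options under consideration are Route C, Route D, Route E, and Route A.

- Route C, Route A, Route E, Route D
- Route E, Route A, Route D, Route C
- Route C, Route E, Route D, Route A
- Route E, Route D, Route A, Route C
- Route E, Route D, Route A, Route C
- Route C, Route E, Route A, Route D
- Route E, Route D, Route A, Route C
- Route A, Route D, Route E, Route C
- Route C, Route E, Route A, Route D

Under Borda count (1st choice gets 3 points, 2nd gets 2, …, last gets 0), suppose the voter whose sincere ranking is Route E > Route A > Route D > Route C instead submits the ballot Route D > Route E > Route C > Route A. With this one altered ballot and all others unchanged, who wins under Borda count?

Borda totals with the altered ballot: Route C 13, Route D 12, Route E 19, Route A 10.
The winner is unchanged: still Route E.

Route E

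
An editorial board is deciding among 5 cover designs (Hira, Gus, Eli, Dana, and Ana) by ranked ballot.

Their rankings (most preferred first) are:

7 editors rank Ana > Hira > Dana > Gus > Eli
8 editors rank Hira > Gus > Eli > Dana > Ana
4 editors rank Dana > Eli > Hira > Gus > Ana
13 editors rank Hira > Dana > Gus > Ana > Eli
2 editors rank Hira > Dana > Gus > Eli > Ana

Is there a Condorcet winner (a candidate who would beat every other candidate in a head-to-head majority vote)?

Head-to-head results (34 voters total):
Hira vs Gus: Hira wins 34–0.
Hira vs Eli: Hira wins 30–4.
Hira vs Dana: Hira wins 30–4.
Hira vs Ana: Hira wins 27–7.
Gus vs Eli: Gus wins 30–4.
Gus vs Dana: Dana wins 26–8.
Gus vs Ana: Gus wins 27–7.
Eli vs Dana: Dana wins 26–8.
Eli vs Ana: Ana wins 20–14.
Dana vs Ana: Dana wins 27–7.
Hira beats each rival — Gus (34–0), Eli (30–4), Dana (30–4), Ana (27–7) — so Hira is the Condorcet winner.

Yes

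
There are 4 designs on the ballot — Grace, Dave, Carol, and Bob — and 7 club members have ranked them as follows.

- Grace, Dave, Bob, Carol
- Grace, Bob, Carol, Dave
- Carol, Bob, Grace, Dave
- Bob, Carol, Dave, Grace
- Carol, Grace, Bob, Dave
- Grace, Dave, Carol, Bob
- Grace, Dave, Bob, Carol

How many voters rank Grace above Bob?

Ballots ranking Grace above Bob: 5.
Ballots ranking Bob above Grace: 2.
So 5 of 7 voters prefer Grace to Bob.

5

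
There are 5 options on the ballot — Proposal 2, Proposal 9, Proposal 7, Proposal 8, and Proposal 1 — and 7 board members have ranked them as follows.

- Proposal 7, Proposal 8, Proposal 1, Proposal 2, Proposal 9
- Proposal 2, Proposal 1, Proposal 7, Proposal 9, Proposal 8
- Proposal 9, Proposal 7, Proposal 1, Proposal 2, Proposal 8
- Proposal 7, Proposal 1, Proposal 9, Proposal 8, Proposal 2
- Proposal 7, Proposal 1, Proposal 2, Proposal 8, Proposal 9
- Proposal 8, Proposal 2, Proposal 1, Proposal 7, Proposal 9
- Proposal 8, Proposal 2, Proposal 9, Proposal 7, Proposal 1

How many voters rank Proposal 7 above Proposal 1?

Ballots ranking Proposal 7 above Proposal 1: 5.
Ballots ranking Proposal 1 above Proposal 7: 2.
So 5 of 7 voters prefer Proposal 7 to Proposal 1.

5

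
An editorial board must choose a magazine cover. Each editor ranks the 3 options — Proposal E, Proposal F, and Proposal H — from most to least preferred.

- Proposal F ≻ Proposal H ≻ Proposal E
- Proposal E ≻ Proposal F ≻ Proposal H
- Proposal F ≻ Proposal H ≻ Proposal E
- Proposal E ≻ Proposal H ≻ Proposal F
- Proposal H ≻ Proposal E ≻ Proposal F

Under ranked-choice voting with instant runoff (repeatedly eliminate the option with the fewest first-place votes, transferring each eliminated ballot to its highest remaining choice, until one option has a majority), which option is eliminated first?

Proposal H

Round 1: Proposal E 2, Proposal F 2, Proposal H 1. Proposal H has the fewest and is eliminated.
Round 2: Proposal E 3, Proposal F 2. Proposal E has a majority.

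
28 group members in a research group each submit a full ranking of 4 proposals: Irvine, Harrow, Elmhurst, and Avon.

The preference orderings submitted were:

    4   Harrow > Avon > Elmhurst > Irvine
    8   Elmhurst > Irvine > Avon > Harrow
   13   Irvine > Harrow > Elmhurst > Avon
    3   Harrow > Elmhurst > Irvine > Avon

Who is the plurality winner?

Irvine

First-place vote totals:
  Irvine: 13
  Harrow: 7
  Elmhurst: 8
  Avon: 0
Irvine has the most first-place votes.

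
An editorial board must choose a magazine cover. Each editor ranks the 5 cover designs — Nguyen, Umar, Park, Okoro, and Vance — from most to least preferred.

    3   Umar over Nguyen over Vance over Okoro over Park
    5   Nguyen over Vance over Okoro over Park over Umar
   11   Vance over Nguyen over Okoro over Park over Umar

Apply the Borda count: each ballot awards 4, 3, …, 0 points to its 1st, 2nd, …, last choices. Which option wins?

Vance

Borda scores:
  Nguyen: 3·3 + 5·4 + 11·3 = 62
  Umar: 3·4 + 5·0 + 11·0 = 12
  Park: 3·0 + 5·1 + 11·1 = 16
  Okoro: 3·1 + 5·2 + 11·2 = 35
  Vance: 3·2 + 5·3 + 11·4 = 65
Vance has the highest total.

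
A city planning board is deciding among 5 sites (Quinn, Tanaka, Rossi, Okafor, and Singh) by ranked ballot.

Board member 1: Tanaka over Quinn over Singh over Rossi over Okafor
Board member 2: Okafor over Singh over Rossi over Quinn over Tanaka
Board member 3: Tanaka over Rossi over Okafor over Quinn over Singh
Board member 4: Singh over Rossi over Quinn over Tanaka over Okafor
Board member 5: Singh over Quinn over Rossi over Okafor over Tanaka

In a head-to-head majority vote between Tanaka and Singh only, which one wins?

Ballots ranking Tanaka above Singh: 2.
Ballots ranking Singh above Tanaka: 3.
Singh wins the head-to-head, 3–2.

Singh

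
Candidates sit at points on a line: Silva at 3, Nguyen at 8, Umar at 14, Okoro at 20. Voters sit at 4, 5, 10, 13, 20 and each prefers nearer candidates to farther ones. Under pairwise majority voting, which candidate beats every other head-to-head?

Nguyen

With single-peaked preferences on a line, the Condorcet winner is the candidate closest to the median voter.
The median voter (position 10) is closest to Nguyen at 8.
Check: Nguyen vs Umar — voters closer to Nguyen: 3 of 5.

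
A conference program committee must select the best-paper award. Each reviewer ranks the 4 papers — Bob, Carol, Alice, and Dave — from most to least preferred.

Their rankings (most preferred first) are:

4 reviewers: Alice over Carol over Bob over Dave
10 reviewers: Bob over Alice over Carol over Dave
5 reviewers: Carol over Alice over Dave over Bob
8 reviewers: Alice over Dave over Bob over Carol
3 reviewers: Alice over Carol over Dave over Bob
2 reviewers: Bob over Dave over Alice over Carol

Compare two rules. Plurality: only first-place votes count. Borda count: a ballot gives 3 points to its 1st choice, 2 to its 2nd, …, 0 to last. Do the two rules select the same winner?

Yes

Plurality first-place counts: Bob 12, Carol 5, Alice 15, Dave 0 → Alice.
Borda totals: Bob 48, Carol 39, Alice 77, Dave 28 → Alice.
The two rules agree on Alice.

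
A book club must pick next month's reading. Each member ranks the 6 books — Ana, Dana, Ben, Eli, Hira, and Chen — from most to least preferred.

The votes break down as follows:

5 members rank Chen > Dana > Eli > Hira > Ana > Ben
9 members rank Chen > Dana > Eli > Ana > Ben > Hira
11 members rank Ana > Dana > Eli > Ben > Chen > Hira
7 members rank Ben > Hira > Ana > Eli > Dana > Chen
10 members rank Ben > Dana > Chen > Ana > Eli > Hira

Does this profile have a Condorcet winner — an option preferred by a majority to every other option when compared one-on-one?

Yes

Head-to-head results (42 voters total):
Ana vs Dana: Dana wins 24–18.
Ana vs Ben: Ana wins 25–17.
Ana vs Eli: Ana wins 28–14.
Ana vs Hira: Ana wins 30–12.
Ana vs Chen: Chen wins 24–18.
Dana vs Ben: Dana wins 25–17.
Dana vs Eli: Dana wins 35–7.
Dana vs Hira: Dana wins 35–7.
Dana vs Chen: Dana wins 28–14.
Ben vs Eli: Eli wins 25–17.
Ben vs Hira: Ben wins 37–5.
Ben vs Chen: Ben wins 28–14.
Eli vs Hira: Eli wins 35–7.
Eli vs Chen: Chen wins 24–18.
Hira vs Chen: Chen wins 35–7.
Dana beats each rival — Ana (24–18), Ben (25–17), Eli (35–7), Hira (35–7), Chen (28–14) — so Dana is the Condorcet winner.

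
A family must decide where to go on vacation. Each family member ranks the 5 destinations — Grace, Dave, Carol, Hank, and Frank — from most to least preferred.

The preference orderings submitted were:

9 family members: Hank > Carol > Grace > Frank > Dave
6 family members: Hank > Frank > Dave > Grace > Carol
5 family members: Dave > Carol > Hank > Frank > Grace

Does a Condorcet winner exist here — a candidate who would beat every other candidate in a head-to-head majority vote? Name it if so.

Hank

Head-to-head results (20 voters total):
Grace vs Dave: Dave wins 11–9.
Grace vs Carol: Carol wins 14–6.
Grace vs Hank: Hank wins 20–0.
Grace vs Frank: Frank wins 11–9.
Dave vs Carol: Dave wins 11–9.
Dave vs Hank: Hank wins 15–5.
Dave vs Frank: Frank wins 15–5.
Carol vs Hank: Hank wins 15–5.
Carol vs Frank: Carol wins 14–6.
Hank vs Frank: Hank wins 20–0.
Hank beats each rival — Grace (20–0), Dave (15–5), Carol (15–5), Frank (20–0) — so Hank is the Condorcet winner.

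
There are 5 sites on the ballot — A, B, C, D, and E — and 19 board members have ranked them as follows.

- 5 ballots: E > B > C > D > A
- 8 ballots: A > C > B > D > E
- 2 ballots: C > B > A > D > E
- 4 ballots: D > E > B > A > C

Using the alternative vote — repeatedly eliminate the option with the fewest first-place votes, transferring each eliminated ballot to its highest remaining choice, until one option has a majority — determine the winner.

A

Round 1: A 8, E 5, D 4, C 2, B 0. B has the fewest and is eliminated.
Round 2: A 8, E 5, D 4, C 2. C has the fewest and is eliminated.
Round 3: A 10, E 5, D 4. A has a majority.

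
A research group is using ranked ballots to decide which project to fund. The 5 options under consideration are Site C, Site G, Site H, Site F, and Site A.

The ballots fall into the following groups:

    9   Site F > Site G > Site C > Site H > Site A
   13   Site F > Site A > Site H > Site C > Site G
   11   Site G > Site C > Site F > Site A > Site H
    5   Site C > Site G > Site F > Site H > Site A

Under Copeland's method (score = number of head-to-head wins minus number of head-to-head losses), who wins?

Pairwise results:
  Site C vs Site G: Site G wins 20–18.
  Site C vs Site H: Site C wins 25–13.
  Site C vs Site F: Site F wins 22–16.
  Site C vs Site A: Site C wins 25–13.
  Site G vs Site H: Site G wins 25–13.
  Site G vs Site F: Site F wins 22–16.
  Site G vs Site A: Site G wins 25–13.
  Site H vs Site F: Site F wins 38–0.
  Site H vs Site A: Site A wins 24–14.
  Site F vs Site A: Site F wins 38–0.
Copeland scores (wins − losses):
  Site C: 2 − 2 = 0
  Site G: 3 − 1 = 2
  Site H: 0 − 4 = -4
  Site F: 4 − 0 = 4
  Site A: 1 − 3 = -2
Site F has the best Copeland score.

Site F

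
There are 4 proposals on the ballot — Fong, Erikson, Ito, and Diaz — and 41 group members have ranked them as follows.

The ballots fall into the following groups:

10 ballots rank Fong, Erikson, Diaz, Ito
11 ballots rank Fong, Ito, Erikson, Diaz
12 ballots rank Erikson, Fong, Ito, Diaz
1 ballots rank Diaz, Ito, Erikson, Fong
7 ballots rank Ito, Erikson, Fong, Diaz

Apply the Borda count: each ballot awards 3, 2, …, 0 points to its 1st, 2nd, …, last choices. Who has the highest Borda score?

Fong

Borda scores:
  Fong: 10·3 + 11·3 + 12·2 + 0 + 7·1 = 94
  Erikson: 10·2 + 11·1 + 12·3 + 1 + 7·2 = 82
  Ito: 10·0 + 11·2 + 12·1 + 2 + 7·3 = 57
  Diaz: 10·1 + 11·0 + 12·0 + 3 + 7·0 = 13
Fong has the highest total.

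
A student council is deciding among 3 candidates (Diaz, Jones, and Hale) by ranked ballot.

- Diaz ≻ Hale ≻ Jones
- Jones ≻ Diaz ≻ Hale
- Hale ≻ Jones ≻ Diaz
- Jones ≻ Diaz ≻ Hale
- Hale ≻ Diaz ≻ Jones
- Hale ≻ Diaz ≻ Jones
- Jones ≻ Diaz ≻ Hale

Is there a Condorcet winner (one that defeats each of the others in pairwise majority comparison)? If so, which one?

Head-to-head results (7 voters total):
Diaz vs Jones: Jones wins 4–3.
Diaz vs Hale: Diaz wins 4–3.
Jones vs Hale: Hale wins 4–3.
No candidate beats all others: Diaz beats Hale beats Jones beats Diaz, a majority cycle.

None — there is no Condorcet winner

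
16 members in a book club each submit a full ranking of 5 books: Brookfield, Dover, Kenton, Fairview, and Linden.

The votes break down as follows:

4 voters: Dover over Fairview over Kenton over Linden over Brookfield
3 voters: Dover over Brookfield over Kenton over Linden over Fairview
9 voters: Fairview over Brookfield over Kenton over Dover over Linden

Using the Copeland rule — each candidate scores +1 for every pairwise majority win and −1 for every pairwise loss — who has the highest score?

Fairview

Pairwise results:
  Brookfield vs Dover: Brookfield wins 9–7.
  Brookfield vs Kenton: Brookfield wins 12–4.
  Brookfield vs Fairview: Fairview wins 13–3.
  Brookfield vs Linden: Brookfield wins 12–4.
  Dover vs Kenton: Kenton wins 9–7.
  Dover vs Fairview: Fairview wins 9–7.
  Dover vs Linden: Dover wins 16–0.
  Kenton vs Fairview: Fairview wins 13–3.
  Kenton vs Linden: Kenton wins 16–0.
  Fairview vs Linden: Fairview wins 13–3.
Copeland scores (wins − losses):
  Brookfield: 3 − 1 = 2
  Dover: 1 − 3 = -2
  Kenton: 2 − 2 = 0
  Fairview: 4 − 0 = 4
  Linden: 0 − 4 = -4
Fairview has the best Copeland score.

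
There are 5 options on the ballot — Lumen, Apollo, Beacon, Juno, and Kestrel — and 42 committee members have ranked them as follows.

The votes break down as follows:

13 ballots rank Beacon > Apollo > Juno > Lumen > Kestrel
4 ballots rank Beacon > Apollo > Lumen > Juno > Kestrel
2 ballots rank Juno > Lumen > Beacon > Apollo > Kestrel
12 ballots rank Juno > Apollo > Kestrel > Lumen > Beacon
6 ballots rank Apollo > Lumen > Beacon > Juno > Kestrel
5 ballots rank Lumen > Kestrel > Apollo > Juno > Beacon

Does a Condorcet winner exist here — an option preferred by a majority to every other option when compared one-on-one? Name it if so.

Apollo

Head-to-head results (42 voters total):
Lumen vs Apollo: Apollo wins 35–7.
Lumen vs Beacon: Lumen wins 25–17.
Lumen vs Juno: Juno wins 27–15.
Lumen vs Kestrel: Lumen wins 30–12.
Apollo vs Beacon: Apollo wins 23–19.
Apollo vs Juno: Apollo wins 28–14.
Apollo vs Kestrel: Apollo wins 37–5.
Beacon vs Juno: Beacon wins 23–19.
Beacon vs Kestrel: Beacon wins 25–17.
Juno vs Kestrel: Juno wins 37–5.
Apollo beats each rival — Lumen (35–7), Beacon (23–19), Juno (28–14), Kestrel (37–5) — so Apollo is the Condorcet winner.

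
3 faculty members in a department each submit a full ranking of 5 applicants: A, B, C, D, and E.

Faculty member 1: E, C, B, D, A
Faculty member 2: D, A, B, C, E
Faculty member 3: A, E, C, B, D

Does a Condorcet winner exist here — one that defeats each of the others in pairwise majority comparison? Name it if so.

None — there is no Condorcet winner

Head-to-head results (3 voters total):
A vs B: A wins 2–1.
A vs C: A wins 2–1.
A vs D: D wins 2–1.
A vs E: A wins 2–1.
B vs C: C wins 2–1.
B vs D: B wins 2–1.
B vs E: E wins 2–1.
C vs D: C wins 2–1.
C vs E: E wins 2–1.
D vs E: E wins 2–1.
No candidate beats all others: A beats B beats D beats A, a majority cycle.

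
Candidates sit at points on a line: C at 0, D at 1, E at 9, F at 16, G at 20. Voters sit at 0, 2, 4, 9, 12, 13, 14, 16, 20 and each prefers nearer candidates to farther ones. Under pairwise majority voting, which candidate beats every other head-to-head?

With single-peaked preferences on a line, the Condorcet winner is the candidate closest to the median voter.
The median voter (position 12) is closest to E at 9.
Check: E vs C — voters closer to E: 6 of 9.

E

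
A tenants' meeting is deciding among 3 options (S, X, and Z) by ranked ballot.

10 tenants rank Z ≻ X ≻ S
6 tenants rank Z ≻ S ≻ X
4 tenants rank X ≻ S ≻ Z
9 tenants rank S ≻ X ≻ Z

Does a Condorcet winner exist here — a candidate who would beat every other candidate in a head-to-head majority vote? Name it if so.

Z

Head-to-head results (29 voters total):
S vs X: S wins 15–14.
S vs Z: Z wins 16–13.
X vs Z: Z wins 16–13.
Z beats each rival — S (16–13), X (16–13) — so Z is the Condorcet winner.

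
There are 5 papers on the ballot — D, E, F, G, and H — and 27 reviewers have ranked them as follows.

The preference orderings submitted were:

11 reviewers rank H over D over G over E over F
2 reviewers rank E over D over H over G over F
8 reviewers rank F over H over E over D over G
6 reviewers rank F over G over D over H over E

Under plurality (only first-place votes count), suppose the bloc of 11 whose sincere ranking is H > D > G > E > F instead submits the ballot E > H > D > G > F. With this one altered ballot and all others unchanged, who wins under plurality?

First-place totals with the altered ballot: D 0, E 13, F 14, G 0, H 0.
The winner is unchanged: still F.

F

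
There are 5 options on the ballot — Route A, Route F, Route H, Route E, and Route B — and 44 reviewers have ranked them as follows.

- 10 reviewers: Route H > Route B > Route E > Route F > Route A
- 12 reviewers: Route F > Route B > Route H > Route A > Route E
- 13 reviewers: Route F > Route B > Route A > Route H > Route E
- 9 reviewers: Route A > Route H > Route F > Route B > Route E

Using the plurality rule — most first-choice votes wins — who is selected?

Route F

First-place vote totals:
  Route A: 9
  Route F: 25
  Route H: 10
  Route E: 0
  Route B: 0
Route F has the most first-place votes.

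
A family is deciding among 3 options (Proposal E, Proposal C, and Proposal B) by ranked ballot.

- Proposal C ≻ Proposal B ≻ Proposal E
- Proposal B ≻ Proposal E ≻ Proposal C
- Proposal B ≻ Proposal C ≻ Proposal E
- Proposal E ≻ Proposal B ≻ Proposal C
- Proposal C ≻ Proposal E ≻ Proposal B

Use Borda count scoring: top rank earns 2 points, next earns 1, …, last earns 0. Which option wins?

Borda scores:
  Proposal E: 0 + 1 + 0 + 2 + 1 = 4
  Proposal C: 2 + 0 + 1 + 0 + 2 = 5
  Proposal B: 1 + 2 + 2 + 1 + 0 = 6
Proposal B has the highest total.

Proposal B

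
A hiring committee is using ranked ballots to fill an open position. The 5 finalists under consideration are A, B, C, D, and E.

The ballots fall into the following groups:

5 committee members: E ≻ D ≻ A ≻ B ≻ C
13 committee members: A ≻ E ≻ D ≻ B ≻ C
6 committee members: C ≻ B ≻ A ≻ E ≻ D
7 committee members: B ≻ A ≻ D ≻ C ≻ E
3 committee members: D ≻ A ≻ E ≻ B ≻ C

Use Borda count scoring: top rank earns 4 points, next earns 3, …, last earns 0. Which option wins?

A

Borda scores:
  A: 5·2 + 13·4 + 6·2 + 7·3 + 3·3 = 104
  B: 5·1 + 13·1 + 6·3 + 7·4 + 3·1 = 67
  C: 5·0 + 13·0 + 6·4 + 7·1 + 3·0 = 31
  D: 5·3 + 13·2 + 6·0 + 7·2 + 3·4 = 67
  E: 5·4 + 13·3 + 6·1 + 7·0 + 3·2 = 71
A has the highest total.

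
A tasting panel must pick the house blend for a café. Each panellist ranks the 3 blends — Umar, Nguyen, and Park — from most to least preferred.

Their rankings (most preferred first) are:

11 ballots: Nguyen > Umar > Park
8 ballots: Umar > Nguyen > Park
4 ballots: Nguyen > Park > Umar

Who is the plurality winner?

First-place vote totals:
  Umar: 8
  Nguyen: 15
  Park: 0
Nguyen has the most first-place votes.

Nguyen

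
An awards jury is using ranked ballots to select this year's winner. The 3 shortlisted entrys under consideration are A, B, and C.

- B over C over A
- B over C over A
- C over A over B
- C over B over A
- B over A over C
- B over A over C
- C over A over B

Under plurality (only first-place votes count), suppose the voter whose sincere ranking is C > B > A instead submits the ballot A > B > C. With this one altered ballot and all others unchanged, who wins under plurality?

First-place totals with the altered ballot: A 1, B 4, C 2.
The winner is unchanged: still B.

B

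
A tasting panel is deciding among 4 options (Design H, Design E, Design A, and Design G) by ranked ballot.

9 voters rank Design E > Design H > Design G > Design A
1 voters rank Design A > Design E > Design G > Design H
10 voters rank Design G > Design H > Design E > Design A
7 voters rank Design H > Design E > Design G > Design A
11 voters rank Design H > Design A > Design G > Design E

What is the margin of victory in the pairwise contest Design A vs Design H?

36

Ballots ranking Design A above Design H: 1.
Ballots ranking Design H above Design A: 9+10+7+11 = 37.
Design H wins 37–1, a margin of 36.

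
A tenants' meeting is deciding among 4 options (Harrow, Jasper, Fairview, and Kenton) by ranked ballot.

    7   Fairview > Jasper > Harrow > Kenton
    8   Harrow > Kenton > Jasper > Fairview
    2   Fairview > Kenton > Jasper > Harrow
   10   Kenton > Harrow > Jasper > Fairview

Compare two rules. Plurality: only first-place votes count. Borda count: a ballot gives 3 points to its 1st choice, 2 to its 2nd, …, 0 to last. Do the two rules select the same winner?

No

Plurality first-place counts: Harrow 8, Jasper 0, Fairview 9, Kenton 10 → Kenton.
Borda totals: Harrow 51, Jasper 34, Fairview 27, Kenton 50 → Harrow.
The two rules disagree: plurality picks Kenton, Borda picks Harrow.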